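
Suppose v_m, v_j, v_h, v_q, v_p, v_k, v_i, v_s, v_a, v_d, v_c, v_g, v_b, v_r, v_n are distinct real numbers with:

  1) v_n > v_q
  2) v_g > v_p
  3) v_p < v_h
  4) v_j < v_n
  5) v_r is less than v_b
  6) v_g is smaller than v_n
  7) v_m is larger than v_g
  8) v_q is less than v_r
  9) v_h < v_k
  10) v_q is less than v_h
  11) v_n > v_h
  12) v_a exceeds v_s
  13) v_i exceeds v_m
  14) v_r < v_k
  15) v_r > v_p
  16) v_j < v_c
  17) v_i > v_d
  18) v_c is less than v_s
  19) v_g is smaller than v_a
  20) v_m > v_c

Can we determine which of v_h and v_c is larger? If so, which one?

Following every chain through v_c: above v_c we get v_s, v_m, v_a, v_i; below v_c we get v_j.
v_h is not reached, and no chain runs the other way from v_h to v_c.
So the given relations leave the order of v_c and v_h undetermined.

undetermined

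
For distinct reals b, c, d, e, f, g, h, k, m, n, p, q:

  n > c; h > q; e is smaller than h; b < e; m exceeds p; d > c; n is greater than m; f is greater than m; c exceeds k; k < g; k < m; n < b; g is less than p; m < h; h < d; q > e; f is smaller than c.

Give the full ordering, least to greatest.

Each adjacent pair is fixed by a given relation: k < g; g < p; p < m; m < f; f < c; c < n; n < b; b < e; e < q; q < h; h < d. Chaining them end to end gives the full order.

k < g < p < m < f < c < n < b < e < q < h < d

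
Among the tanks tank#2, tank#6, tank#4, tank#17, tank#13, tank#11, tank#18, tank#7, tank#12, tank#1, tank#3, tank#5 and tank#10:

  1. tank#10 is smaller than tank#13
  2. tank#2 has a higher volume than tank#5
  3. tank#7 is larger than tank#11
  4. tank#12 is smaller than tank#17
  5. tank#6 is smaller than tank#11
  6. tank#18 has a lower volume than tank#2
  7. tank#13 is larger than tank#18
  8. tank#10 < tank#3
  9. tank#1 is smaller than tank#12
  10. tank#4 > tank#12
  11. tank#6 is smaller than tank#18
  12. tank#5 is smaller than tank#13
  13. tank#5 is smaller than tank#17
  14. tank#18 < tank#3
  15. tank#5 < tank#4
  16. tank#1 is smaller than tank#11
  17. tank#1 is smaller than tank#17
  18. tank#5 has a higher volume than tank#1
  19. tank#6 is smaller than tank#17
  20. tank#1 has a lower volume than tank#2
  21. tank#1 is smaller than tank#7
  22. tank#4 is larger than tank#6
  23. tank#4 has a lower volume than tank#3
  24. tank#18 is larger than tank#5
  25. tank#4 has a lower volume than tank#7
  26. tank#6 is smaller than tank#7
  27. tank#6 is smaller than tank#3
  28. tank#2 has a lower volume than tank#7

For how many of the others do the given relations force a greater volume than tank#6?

Directly above tank#6: tank#11, tank#18, tank#4, tank#17, tank#7, tank#3.
One step further: tank#2, tank#13 (8 so far).
No other element is forced above tank#6 by the given relations, so the count is 8.

8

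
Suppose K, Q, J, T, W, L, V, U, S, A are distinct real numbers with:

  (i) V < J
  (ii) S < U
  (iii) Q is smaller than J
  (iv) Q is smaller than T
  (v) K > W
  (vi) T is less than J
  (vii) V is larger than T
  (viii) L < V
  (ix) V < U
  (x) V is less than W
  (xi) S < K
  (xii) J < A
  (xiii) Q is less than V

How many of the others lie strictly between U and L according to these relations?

1

Chaining upward from L reaches: V, J, A, W, K.
Chaining downward from U reaches: Q, S, T, V.
Strictly between L and U are those in both lists: V — 1 element.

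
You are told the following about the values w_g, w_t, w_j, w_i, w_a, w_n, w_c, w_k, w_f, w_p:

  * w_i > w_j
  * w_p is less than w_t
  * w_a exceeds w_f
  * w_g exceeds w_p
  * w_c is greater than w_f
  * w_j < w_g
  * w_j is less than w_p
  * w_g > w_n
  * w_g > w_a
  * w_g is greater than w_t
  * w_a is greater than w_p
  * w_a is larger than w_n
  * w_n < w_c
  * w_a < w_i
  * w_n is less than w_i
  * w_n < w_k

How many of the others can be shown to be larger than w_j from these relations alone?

5

From w_j the given relations immediately reach w_p, w_g, w_i.
From those, w_t, w_a — 5 in total.
Nothing else is reachable above w_j; 5 in all.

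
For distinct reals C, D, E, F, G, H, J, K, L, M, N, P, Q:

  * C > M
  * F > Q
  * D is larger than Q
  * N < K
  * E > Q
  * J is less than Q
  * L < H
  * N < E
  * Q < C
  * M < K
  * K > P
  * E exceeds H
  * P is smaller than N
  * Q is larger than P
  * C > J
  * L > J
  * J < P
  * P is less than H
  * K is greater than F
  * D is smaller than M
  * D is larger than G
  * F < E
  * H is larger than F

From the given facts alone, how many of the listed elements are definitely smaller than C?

Directly below C: J, Q, M.
One step further: P, D (5 so far).
One step further: G (6 so far).
Nothing else is reachable below C; 6 in all.

6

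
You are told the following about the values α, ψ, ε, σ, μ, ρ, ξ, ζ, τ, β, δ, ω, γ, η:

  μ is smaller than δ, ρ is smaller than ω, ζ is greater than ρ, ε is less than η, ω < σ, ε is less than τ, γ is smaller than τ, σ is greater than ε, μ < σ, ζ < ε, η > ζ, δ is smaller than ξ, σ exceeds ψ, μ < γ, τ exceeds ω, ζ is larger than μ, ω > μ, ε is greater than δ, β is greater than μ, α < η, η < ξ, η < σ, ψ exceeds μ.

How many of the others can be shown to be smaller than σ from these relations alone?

Directly below σ: μ, ε, ω, ψ, η.
One step further: α, ρ, ζ, δ (9 so far).
No other element is forced below σ by the given relations, so the count is 9.

9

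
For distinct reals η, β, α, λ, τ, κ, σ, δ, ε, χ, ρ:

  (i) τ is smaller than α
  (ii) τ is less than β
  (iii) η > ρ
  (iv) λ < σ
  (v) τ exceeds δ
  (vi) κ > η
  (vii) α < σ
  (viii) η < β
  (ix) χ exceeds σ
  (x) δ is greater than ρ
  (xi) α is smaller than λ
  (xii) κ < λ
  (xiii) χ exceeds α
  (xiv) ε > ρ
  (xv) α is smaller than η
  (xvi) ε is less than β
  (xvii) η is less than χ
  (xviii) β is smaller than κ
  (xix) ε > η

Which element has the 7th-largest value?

η

The consecutive relations fix a unique order: ρ < δ < τ < α < η < ε < β < κ < λ < σ < χ.
Counting 7 from the largest end gives η.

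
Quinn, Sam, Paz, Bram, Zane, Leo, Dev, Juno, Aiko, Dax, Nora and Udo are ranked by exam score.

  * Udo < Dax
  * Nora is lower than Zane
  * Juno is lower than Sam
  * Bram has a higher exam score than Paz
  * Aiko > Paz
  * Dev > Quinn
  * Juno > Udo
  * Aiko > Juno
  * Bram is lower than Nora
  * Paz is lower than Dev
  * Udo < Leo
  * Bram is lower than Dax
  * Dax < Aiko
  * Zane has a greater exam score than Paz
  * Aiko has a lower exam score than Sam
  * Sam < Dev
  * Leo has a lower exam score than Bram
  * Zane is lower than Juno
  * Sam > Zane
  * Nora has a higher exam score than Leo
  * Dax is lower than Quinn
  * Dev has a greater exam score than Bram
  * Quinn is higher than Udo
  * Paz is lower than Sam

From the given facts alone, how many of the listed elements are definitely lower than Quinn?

5

Directly below Quinn: Udo, Dax.
One step further: Bram (3 so far).
One step further: Paz, Leo (5 so far).
No other element is forced below Quinn by the given relations, so the count is 5.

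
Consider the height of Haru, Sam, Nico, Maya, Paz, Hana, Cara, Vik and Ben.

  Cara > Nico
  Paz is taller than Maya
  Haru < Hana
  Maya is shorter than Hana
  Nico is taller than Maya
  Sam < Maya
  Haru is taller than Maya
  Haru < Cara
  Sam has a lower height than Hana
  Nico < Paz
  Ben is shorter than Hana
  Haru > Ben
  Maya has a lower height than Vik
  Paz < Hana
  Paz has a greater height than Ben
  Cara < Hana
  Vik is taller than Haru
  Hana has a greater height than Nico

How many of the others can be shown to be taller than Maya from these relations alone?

The elements the relations force above Maya are Nico, Paz, Haru, Vik, Cara, Hana — no chain reaches any other.
That is 6.

6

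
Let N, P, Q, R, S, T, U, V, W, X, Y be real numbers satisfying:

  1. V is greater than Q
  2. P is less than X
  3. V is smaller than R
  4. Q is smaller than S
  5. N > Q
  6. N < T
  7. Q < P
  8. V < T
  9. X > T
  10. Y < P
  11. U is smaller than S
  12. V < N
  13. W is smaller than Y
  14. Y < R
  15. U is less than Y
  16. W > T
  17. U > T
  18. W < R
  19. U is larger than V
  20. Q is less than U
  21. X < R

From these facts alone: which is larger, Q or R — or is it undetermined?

Q < V < N < T < U < Y < R, by transitivity through V, N, T, U, Y.
So R is larger.

R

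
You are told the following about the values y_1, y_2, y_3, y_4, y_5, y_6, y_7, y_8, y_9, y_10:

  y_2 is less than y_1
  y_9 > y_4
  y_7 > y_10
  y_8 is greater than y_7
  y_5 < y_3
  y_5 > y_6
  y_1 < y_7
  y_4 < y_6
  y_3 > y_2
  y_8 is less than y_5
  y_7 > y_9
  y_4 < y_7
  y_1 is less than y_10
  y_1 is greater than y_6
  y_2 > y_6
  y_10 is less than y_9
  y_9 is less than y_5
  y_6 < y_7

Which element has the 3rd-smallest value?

y_2

The consecutive relations fix a unique order: y_4 < y_6 < y_2 < y_1 < y_10 < y_9 < y_7 < y_8 < y_5 < y_3.
Counting 3 from the smallest end gives y_2.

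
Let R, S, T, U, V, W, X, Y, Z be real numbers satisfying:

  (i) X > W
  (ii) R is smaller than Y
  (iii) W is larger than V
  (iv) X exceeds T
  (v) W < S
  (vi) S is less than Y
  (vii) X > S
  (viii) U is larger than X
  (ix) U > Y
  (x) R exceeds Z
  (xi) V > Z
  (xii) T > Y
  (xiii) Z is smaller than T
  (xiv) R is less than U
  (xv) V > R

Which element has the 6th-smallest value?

Y

Chaining the given pairs: Z < R < V < W < S < Y < T < X < U.
The 6th smallest is Y.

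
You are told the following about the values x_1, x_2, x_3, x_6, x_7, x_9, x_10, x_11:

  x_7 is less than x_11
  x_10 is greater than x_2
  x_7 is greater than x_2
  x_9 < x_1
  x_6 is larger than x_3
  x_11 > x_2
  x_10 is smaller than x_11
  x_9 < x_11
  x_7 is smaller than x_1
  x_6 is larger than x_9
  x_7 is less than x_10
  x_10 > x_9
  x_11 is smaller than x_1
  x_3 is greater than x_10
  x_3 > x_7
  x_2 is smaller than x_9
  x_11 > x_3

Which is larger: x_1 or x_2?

Link the given pairs in sequence: x_2 < x_9; x_9 < x_10; x_10 < x_3; x_3 < x_11; x_11 < x_1.
Chaining these gives x_2 < x_9 < x_10 < x_3 < x_11 < x_1.
So x_2 < x_1; x_1 is the larger of the two.

x_1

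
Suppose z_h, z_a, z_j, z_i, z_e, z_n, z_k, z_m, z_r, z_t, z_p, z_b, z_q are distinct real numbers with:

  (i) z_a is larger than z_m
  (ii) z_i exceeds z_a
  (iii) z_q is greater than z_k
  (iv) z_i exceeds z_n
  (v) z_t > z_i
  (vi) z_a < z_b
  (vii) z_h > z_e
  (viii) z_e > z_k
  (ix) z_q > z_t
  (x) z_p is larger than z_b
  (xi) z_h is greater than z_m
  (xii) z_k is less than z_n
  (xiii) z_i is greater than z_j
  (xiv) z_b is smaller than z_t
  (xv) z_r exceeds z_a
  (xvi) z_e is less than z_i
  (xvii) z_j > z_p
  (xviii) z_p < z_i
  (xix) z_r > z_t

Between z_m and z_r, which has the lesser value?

The relevant relations are z_m < z_a; z_a < z_b; z_b < z_p; z_p < z_j; z_j < z_i; z_i < z_t; z_t < z_r.
Chaining these gives z_m < z_a < z_b < z_p < z_j < z_i < z_t < z_r.
So z_m < z_r; z_m is the smaller of the two.

z_m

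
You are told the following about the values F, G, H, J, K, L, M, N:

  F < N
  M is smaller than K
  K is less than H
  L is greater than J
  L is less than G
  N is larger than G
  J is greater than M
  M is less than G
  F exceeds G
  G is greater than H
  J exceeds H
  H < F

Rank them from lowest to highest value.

M < K < H < J < L < G < F < N

Nothing is placed below M, so it is least; from there M < K; K < H; H < J; J < L; L < G; G < F; F < N, each given directly.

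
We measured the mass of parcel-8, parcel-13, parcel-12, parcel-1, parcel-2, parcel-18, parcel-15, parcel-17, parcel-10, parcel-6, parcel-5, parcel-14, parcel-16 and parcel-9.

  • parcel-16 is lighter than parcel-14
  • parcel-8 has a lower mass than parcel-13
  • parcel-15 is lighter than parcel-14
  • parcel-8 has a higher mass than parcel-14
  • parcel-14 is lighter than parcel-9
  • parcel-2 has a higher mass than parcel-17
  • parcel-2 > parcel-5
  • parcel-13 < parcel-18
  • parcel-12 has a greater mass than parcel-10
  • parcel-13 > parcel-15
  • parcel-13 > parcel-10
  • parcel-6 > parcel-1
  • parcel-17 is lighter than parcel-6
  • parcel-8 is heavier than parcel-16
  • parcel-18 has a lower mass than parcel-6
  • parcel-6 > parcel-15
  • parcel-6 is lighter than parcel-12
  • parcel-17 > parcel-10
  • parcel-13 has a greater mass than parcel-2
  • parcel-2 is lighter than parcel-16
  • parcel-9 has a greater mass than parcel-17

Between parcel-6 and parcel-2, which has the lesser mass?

Link the given pairs in sequence: parcel-2 < parcel-16; parcel-16 < parcel-14; parcel-14 < parcel-8; parcel-8 < parcel-13; parcel-13 < parcel-18; parcel-18 < parcel-6.
Together: parcel-2 < parcel-16 < parcel-14 < parcel-8 < parcel-13 < parcel-18 < parcel-6.
So parcel-2 < parcel-6; parcel-2 is the lighter of the two.

parcel-2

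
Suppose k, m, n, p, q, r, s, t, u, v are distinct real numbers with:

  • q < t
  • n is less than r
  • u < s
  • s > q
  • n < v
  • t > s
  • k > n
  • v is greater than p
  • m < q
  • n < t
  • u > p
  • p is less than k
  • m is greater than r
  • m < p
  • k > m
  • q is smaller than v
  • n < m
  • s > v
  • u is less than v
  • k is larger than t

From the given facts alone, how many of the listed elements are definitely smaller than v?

6

Directly below v: n, q, p, u.
One step further: m (5 so far).
One step further: r (6 so far).
Nothing else is reachable below v; 6 in all.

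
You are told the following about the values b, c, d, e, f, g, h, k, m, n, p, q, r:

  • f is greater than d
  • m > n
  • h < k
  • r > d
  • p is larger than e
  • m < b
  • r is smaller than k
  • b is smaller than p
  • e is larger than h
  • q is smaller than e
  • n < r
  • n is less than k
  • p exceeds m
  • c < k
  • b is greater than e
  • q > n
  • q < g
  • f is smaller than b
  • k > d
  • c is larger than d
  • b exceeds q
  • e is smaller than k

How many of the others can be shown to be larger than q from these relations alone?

The elements the relations force above q are e, b, k, g, p — no chain reaches any other.
That is 5.

5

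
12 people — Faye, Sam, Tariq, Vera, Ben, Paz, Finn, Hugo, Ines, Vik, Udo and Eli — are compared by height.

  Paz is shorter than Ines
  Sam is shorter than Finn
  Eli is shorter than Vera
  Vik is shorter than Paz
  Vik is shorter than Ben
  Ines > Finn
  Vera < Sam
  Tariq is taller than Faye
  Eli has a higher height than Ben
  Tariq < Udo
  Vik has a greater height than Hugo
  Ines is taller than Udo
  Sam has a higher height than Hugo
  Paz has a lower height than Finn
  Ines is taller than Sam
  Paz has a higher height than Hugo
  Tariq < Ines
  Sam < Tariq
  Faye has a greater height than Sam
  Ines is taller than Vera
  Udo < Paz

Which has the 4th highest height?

Piecing the relations together gives one ordering: Hugo < Vik < Ben < Eli < Vera < Sam < Faye < Tariq < Udo < Paz < Finn < Ines.
The 4th largest is Udo.

Udo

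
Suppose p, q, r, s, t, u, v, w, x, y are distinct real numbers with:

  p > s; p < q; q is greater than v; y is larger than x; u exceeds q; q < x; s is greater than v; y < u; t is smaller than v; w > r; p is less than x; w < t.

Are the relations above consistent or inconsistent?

Every relation is compatible with r < w < t < v < s < p < q < x < y < u; the set is consistent.

consistent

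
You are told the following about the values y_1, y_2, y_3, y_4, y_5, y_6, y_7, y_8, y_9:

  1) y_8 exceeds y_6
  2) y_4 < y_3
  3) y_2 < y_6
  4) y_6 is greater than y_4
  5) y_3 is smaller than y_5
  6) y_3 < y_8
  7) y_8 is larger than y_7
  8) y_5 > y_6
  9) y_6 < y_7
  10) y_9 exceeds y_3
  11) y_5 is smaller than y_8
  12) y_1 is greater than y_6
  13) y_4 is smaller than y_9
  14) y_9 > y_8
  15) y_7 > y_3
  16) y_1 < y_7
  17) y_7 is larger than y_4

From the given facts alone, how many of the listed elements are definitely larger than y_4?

7

Directly above y_4: y_3, y_6, y_7, y_9.
One step further: y_5, y_1, y_8 (7 so far).
Nothing else is reachable above y_4; 7 in all.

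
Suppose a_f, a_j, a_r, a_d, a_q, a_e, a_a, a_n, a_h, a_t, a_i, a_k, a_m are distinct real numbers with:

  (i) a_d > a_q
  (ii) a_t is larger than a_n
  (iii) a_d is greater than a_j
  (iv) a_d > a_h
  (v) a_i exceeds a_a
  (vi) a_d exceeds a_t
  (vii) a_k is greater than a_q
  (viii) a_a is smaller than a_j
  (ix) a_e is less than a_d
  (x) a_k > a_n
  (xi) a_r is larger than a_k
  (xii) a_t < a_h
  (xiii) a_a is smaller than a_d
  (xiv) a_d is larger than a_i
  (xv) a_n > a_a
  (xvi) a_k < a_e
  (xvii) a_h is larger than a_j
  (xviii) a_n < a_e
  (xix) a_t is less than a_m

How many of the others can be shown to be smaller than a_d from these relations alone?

9

Directly below a_d: a_a, a_i, a_j, a_q, a_t, a_e, a_h.
One step further: a_n, a_k (9 so far).
Nothing else is reachable below a_d; 9 in all.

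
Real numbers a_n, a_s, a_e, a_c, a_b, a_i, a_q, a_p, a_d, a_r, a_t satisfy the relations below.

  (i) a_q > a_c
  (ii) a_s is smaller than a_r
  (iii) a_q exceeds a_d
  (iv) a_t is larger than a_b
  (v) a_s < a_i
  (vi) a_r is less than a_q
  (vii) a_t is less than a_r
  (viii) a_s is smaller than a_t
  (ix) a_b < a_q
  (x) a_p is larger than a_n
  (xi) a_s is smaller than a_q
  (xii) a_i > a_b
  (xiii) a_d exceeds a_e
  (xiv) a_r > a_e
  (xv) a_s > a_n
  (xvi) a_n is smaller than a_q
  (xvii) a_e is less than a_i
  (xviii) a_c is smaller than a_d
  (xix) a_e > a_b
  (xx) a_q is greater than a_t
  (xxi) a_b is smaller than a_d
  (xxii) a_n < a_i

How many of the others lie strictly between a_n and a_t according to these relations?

Chaining upward from a_n reaches: a_s, a_p, a_r, a_i, a_q.
Chaining downward from a_t reaches: a_s, a_b.
Strictly between a_n and a_t are those in both lists: a_s — 1 element.

1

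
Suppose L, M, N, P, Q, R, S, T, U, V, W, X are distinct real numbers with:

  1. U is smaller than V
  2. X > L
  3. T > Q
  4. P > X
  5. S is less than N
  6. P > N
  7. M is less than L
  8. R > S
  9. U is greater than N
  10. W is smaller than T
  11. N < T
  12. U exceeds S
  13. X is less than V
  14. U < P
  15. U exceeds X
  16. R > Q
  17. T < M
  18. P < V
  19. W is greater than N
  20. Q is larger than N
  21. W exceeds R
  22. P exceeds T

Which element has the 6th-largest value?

M

Piecing the relations together gives one ordering: S < N < Q < R < W < T < M < L < X < U < P < V.
The 6th largest is M.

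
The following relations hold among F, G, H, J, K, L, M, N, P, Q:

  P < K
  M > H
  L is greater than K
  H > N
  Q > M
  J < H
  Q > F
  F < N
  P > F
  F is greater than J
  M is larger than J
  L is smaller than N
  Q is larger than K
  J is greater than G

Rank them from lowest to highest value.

The consecutive links are each given: G < J; J < F; F < P; P < K; K < L; L < N; N < H; H < M; M < Q.

G < J < F < P < K < L < N < H < M < Q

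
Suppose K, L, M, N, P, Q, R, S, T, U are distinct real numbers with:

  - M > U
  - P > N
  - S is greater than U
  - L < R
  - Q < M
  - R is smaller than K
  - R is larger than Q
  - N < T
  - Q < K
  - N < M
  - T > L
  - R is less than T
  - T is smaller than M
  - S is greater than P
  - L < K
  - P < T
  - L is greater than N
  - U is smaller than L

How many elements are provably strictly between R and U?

1

Chaining upward from U reaches: L, K, S, T, M.
Chaining downward from R reaches: N, L, Q.
Strictly between U and R are those in both lists: L — 1 element.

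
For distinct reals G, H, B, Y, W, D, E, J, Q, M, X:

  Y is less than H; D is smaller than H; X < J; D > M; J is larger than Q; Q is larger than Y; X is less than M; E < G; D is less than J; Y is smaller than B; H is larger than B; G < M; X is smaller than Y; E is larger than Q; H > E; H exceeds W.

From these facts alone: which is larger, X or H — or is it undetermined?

H

Chaining the given relations: X < Y < Q < E < G < M < D < H.
So H is larger.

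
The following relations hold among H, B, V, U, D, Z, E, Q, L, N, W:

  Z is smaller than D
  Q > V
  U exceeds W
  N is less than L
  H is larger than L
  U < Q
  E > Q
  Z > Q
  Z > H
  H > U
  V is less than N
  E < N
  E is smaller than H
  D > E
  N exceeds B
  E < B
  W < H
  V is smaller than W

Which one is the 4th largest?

The consecutive relations fix a unique order: V < W < U < Q < E < B < N < L < H < Z < D.
The 4th largest is L.

L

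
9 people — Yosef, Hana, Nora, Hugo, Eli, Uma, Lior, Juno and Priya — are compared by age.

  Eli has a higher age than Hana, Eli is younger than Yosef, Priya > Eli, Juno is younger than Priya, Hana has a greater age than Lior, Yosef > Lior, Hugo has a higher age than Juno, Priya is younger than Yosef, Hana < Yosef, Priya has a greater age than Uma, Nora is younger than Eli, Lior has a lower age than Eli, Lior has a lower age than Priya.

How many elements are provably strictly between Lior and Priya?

2

The relations place Lior below Priya. An element lies strictly between them when it is forced above Lior and also forced below Priya.
Above Lior: {Hana, Eli, Yosef}. Below Priya: {Nora, Juno, Uma, Hana, Eli}.
Intersection: {Hana, Eli} — 2.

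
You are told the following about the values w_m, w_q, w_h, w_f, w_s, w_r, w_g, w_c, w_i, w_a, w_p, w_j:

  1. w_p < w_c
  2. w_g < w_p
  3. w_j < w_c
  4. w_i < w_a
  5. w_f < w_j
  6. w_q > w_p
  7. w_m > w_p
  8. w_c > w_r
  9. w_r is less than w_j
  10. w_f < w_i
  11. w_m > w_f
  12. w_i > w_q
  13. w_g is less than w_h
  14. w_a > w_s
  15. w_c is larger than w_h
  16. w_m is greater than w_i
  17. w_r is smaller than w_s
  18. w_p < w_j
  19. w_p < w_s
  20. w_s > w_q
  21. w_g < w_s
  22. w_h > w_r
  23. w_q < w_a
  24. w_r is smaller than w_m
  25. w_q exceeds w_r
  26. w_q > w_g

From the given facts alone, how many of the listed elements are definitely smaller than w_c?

6

The elements the relations force below w_c are w_g, w_r, w_p, w_f, w_j, w_h — no chain reaches any other.
That is 6.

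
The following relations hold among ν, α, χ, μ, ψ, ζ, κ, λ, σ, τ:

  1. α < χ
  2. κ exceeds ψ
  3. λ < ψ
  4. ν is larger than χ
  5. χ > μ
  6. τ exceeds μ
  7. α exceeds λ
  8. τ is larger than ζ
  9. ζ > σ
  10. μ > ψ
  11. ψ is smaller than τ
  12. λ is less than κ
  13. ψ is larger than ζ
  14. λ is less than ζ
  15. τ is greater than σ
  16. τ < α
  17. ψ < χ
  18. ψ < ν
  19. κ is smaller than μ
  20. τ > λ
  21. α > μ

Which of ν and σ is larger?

Following the relations from σ: σ < ζ < ψ < κ < μ < τ < α < χ < ν.
So σ < ν; ν is the larger of the two.

ν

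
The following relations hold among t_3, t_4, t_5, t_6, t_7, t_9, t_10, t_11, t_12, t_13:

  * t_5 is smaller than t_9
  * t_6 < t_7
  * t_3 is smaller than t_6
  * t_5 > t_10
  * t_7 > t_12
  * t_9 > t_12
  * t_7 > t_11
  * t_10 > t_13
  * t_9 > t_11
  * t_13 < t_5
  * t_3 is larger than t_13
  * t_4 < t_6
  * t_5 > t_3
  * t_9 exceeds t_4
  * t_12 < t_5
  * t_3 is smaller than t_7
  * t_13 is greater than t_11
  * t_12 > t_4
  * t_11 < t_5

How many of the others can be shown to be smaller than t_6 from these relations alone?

4

The elements the relations force below t_6 are t_11, t_13, t_3, t_4 — no chain reaches any other.
That is 4.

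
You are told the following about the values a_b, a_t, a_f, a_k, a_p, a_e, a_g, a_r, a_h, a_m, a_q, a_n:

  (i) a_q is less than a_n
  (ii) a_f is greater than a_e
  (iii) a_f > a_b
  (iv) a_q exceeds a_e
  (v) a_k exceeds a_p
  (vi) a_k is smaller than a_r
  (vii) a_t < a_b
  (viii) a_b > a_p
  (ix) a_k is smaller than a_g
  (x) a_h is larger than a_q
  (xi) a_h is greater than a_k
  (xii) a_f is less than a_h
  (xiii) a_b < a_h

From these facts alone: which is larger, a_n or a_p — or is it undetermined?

undetermined

Following every chain through a_p: above a_p we get a_k, a_r, a_b, a_g, a_f, a_h.
a_n is not reached, and no chain runs the other way from a_n to a_p.
So the given relations leave the order of a_p and a_n undetermined.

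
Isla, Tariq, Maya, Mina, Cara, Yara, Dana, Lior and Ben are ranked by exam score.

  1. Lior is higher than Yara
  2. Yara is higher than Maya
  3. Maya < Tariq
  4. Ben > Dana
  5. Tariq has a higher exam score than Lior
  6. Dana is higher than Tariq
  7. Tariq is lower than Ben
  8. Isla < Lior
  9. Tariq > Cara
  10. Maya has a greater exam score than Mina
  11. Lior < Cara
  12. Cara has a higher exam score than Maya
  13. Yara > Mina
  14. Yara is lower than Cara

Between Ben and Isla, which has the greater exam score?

Ben

Isla < Lior < Cara < Tariq < Dana < Ben, by transitivity through Lior, Cara, Tariq, Dana.
So Isla < Ben; Ben is the higher of the two.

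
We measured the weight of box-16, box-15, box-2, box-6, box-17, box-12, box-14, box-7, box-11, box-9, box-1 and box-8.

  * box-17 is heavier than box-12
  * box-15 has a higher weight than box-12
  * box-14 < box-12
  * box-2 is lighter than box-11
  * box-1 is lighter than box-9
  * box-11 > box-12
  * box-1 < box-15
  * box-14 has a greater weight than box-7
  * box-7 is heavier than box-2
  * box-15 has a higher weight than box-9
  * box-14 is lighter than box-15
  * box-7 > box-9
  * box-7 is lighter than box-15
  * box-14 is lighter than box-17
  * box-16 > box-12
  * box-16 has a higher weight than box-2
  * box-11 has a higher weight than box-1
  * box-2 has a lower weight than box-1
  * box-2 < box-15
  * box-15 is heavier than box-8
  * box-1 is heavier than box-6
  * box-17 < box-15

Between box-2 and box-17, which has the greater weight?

The relevant relations are box-2 < box-1; box-1 < box-9; box-9 < box-7; box-7 < box-14; box-14 < box-17.
Together: box-2 < box-1 < box-9 < box-7 < box-14 < box-17.
So box-2 < box-17; box-17 is the heavier of the two.

box-17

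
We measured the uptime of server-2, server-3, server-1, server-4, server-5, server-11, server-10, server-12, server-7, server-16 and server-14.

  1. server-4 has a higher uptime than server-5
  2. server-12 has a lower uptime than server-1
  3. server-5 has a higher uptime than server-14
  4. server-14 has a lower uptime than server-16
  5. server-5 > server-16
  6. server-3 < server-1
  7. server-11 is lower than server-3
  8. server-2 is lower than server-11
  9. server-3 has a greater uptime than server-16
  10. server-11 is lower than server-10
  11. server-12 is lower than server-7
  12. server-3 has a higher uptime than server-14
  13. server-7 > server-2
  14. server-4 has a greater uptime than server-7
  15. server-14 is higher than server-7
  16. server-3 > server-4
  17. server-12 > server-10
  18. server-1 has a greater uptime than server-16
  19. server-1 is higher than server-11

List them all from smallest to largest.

server-2 < server-11 < server-10 < server-12 < server-7 < server-14 < server-16 < server-5 < server-4 < server-3 < server-1

Each adjacent pair is fixed by a given relation: server-2 < server-11; server-11 < server-10; server-10 < server-12; server-12 < server-7; server-7 < server-14; server-14 < server-16; server-16 < server-5; server-5 < server-4; server-4 < server-3; server-3 < server-1. Chaining them end to end gives the full order.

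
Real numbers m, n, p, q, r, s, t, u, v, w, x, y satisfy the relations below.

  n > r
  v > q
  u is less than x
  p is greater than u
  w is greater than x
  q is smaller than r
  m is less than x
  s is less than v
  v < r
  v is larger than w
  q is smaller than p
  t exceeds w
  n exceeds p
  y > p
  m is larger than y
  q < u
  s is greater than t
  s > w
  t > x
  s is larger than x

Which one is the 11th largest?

Piecing the relations together gives one ordering: q < u < p < y < m < x < w < t < s < v < r < n.
Counting 11 from the largest end gives u.

u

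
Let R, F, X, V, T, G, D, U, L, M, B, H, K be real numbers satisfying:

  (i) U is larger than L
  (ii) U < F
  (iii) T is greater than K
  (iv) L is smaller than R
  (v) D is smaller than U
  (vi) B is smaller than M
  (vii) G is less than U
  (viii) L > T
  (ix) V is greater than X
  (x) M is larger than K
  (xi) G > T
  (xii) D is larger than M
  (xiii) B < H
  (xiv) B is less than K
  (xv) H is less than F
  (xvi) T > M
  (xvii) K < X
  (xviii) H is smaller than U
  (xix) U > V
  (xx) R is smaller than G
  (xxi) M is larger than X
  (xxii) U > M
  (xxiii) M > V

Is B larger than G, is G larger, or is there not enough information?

G

The relevant relations are B < K; K < X; X < M; M < T; T < L; L < R; R < G.
Chaining these gives B < K < X < M < T < L < R < G.
So G is larger.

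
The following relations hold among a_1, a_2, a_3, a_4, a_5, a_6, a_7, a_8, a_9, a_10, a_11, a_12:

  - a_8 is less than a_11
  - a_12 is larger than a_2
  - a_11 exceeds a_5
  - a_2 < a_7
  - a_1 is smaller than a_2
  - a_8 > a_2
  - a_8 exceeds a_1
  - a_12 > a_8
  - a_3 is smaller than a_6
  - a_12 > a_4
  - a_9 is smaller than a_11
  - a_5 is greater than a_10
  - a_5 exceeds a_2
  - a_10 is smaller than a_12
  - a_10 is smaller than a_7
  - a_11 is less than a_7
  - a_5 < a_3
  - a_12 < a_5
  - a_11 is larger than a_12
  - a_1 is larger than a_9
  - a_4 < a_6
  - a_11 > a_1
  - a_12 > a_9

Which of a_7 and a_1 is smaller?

a_1 < a_2 and a_2 < a_12 give a_1 < a_12.
With a_12 < a_5: a_1 < a_2 < a_12 < a_5.
Then a_5 < a_11 extends the chain to a_11.
With a_11 < a_7: a_1 < a_2 < a_12 < a_5 < a_11 < a_7.
So a_1 < a_7; a_1 is the smaller of the two.

a_1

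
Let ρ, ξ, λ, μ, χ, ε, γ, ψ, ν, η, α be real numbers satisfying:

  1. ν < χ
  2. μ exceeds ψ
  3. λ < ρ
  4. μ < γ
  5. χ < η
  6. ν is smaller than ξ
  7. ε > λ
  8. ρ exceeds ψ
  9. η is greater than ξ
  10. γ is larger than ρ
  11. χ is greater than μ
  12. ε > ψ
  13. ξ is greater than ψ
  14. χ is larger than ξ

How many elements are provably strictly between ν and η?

2

Chaining upward from ν reaches: ξ, χ.
Chaining downward from η reaches: ψ, ξ, μ, χ.
Strictly between ν and η are those in both lists: ξ, χ — 2 elements.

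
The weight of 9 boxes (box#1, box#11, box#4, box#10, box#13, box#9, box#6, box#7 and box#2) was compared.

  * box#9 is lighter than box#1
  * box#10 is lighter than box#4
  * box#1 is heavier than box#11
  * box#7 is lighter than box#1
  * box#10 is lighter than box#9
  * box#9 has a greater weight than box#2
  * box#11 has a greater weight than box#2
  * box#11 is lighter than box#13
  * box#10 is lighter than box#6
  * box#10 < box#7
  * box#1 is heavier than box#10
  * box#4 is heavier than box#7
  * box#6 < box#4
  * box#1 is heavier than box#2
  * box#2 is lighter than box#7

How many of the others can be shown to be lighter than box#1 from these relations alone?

From box#1 the given relations immediately reach box#10, box#2, box#11, box#9, box#7.
Nothing else is reachable below box#1; 5 in all.

5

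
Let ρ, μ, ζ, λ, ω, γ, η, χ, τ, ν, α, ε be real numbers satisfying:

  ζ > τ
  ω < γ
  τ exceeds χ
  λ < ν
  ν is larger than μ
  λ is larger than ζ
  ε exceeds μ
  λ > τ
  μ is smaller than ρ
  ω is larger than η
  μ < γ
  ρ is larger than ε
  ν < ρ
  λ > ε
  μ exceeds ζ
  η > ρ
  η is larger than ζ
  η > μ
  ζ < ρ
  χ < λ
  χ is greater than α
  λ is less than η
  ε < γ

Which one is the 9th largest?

ζ

Piecing the relations together gives one ordering: α < χ < τ < ζ < μ < ε < λ < ν < ρ < η < ω < γ.
The 9th largest is ζ.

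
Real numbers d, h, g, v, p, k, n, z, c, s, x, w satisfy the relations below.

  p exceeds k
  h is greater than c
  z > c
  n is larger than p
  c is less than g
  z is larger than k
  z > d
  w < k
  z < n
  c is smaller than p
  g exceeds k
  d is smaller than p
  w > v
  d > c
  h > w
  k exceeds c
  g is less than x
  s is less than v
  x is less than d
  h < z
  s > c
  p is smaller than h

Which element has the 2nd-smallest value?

s

Chaining the given pairs: c < s < v < w < k < g < x < d < p < h < z < n.
The 2nd smallest is s.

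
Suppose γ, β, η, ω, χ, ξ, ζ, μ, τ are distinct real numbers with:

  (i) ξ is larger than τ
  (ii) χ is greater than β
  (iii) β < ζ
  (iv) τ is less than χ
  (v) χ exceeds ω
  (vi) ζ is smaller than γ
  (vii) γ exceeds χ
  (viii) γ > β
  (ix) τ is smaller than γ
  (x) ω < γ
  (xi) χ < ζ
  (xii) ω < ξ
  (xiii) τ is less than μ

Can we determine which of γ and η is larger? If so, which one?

undetermined

Following every chain through η: nothing is chained to η.
γ is not reached, and no chain runs the other way from γ to η.
So the given relations leave the order of η and γ undetermined.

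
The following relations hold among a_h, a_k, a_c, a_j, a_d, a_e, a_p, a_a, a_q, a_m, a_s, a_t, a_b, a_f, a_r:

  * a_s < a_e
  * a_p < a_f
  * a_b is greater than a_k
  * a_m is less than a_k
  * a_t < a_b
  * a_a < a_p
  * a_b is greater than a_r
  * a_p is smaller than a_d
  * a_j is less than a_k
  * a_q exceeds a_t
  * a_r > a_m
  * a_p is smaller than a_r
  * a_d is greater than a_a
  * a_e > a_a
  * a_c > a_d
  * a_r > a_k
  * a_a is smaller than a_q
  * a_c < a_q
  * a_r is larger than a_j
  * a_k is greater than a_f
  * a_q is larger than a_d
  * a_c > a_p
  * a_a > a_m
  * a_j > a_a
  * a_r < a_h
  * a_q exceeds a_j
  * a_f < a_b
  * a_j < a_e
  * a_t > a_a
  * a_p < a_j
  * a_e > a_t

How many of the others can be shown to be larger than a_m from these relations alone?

13

From a_m the given relations immediately reach a_a, a_k, a_r.
From those, a_p, a_d, a_t, a_j, a_q, a_e, a_h, a_b — 11 in total.
From those, a_f, a_c — 13 in total.
Nothing else is reachable above a_m; 13 in all.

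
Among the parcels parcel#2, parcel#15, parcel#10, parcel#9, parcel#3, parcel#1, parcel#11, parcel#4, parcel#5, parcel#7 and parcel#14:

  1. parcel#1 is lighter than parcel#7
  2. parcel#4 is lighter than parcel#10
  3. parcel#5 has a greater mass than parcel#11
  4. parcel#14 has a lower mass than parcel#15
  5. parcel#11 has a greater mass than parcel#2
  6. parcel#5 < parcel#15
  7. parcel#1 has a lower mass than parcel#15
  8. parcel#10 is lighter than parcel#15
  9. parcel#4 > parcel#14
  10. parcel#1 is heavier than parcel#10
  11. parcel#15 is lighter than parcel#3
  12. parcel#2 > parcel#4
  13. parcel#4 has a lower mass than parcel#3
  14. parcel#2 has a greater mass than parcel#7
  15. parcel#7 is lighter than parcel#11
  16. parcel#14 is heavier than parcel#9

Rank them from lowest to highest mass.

parcel#9 < parcel#14 < parcel#4 < parcel#10 < parcel#1 < parcel#7 < parcel#2 < parcel#11 < parcel#5 < parcel#15 < parcel#3

Nothing is placed below parcel#9, so it is least; from there parcel#9 < parcel#14; parcel#14 < parcel#4; parcel#4 < parcel#10; parcel#10 < parcel#1; parcel#1 < parcel#7; parcel#7 < parcel#2; parcel#2 < parcel#11; parcel#11 < parcel#5; parcel#5 < parcel#15; parcel#15 < parcel#3, each given directly.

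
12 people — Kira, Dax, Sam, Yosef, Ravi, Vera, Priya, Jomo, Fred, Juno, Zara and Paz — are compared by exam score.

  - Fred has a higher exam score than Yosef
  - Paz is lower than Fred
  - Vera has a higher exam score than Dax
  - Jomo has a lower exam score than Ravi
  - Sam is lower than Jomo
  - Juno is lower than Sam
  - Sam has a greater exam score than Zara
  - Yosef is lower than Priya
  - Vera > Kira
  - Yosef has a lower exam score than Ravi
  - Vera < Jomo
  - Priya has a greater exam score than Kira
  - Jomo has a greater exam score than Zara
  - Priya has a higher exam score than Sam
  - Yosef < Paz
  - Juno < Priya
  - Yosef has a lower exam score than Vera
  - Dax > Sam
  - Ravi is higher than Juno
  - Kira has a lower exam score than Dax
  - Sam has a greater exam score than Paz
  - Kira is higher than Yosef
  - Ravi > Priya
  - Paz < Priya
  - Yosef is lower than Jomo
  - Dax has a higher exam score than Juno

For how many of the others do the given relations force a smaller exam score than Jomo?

8

The elements the relations force below Jomo are Yosef, Zara, Kira, Paz, Juno, Sam, Dax, Vera — no chain reaches any other.
That is 8.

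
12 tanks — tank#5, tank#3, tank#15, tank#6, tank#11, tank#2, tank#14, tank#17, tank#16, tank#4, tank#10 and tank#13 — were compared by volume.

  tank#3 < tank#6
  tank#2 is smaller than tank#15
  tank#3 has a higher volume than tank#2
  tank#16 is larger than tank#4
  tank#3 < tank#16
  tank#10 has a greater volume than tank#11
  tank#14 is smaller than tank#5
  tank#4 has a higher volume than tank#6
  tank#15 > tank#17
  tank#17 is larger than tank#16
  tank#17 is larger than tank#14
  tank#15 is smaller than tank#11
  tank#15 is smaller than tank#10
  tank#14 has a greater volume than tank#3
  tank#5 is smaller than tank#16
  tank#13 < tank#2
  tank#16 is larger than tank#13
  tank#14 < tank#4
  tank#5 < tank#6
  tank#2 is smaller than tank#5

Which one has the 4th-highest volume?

Chaining the given pairs: tank#13 < tank#2 < tank#3 < tank#14 < tank#5 < tank#6 < tank#4 < tank#16 < tank#17 < tank#15 < tank#11 < tank#10.
The 4th largest is tank#17.

tank#17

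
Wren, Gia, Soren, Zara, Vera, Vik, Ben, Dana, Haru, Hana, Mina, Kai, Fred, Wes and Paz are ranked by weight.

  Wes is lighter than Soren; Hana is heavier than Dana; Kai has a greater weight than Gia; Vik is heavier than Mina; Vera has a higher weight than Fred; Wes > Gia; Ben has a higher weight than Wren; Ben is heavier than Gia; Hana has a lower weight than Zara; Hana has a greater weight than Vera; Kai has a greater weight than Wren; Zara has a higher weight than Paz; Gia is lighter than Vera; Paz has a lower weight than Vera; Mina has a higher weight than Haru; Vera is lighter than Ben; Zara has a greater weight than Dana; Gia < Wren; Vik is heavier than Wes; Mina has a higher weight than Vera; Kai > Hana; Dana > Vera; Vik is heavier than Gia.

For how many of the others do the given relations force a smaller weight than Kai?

7

Directly below Kai: Gia, Wren, Hana.
One step further: Vera, Dana (5 so far).
One step further: Fred, Paz (7 so far).
No other element is forced below Kai by the given relations, so the count is 7.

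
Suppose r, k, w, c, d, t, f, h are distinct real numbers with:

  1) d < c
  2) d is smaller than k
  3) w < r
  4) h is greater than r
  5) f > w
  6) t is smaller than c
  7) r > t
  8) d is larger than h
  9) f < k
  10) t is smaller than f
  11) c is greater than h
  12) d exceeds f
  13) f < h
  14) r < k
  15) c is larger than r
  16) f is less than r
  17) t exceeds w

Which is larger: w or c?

w < f < r < h < d < c, by transitivity through f, r, h, d.
So w < c; c is the larger of the two.

c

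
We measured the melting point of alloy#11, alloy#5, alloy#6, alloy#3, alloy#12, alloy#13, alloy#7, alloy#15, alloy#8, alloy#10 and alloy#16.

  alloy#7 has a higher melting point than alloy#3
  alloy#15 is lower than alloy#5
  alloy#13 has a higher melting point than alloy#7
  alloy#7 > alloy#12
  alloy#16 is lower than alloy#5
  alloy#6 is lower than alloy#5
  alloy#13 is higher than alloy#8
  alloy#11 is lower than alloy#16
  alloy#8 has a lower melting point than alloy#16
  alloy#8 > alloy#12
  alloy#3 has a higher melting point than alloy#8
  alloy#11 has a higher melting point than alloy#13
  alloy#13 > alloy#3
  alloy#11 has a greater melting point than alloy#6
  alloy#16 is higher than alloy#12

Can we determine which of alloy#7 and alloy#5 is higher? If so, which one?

alloy#5

alloy#7 < alloy#13 and alloy#13 < alloy#11 give alloy#7 < alloy#11.
With alloy#11 < alloy#16: alloy#7 < alloy#13 < alloy#11 < alloy#16.
Then alloy#16 < alloy#5 extends the chain to alloy#5.
So alloy#5 is higher.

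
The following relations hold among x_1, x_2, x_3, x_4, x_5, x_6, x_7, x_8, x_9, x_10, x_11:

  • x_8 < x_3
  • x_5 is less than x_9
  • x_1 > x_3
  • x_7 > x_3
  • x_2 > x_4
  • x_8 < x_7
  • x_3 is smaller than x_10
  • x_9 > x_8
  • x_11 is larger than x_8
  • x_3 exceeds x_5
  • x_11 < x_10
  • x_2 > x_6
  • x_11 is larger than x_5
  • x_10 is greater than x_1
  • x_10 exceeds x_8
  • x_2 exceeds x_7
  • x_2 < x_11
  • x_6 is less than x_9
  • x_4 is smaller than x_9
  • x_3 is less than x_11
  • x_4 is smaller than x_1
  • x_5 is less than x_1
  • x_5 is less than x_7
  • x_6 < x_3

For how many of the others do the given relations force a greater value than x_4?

5

Directly above x_4: x_9, x_2, x_1.
One step further: x_11, x_10 (5 so far).
Nothing else is reachable above x_4; 5 in all.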